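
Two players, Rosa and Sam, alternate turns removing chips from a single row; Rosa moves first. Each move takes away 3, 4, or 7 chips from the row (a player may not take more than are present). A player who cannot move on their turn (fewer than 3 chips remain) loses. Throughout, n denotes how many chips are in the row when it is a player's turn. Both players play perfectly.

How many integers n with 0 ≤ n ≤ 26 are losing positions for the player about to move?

9

Work bottom-up. With no move the player to move loses. Otherwise the position is W if at least one move leads to an L position for the opponent, and L if every move leads to a W.
n=0: no move → L
n=1: no move → L
n=2: no move → L
n=3: reaches L-position 0 → W
n=4: reaches L-position 1 → W
n=5: reaches L-position 2 → W
n=6: reaches L-position 2 → W
n=7: reaches L-position 0 → W
n=8: reaches L-position 1 → W
n=9: reaches L-position 2 → W
n=10: only reaches 7(W), 6(W), 3(W), all W → L
n=11: only reaches 8(W), 7(W), 4(W), all W → L
n=12: only reaches 9(W), 8(W), 5(W), all W → L
n=13: reaches L-position 10 → W
n=14: reaches L-position 11 → W
n=15: reaches L-position 12 → W
n=16: reaches L-position 12 → W
n=17: reaches L-position 10 → W
n=18: reaches L-position 11 → W
n=19: reaches L-position 12 → W
n=20: only reaches 17(W), 16(W), 13(W), all W → L
n=21: only reaches 18(W), 17(W), 14(W), all W → L
n=22: only reaches 19(W), 18(W), 15(W), all W → L
n=23: reaches L-position 20 → W
n=24: reaches L-position 21 → W
n=25: reaches L-position 22 → W
n=26: reaches L-position 22 → W
L entries with 0 ≤ n ≤ 26: n = 0, 1, 2, 10, 11, 12, 20, 21, 22; that makes 9.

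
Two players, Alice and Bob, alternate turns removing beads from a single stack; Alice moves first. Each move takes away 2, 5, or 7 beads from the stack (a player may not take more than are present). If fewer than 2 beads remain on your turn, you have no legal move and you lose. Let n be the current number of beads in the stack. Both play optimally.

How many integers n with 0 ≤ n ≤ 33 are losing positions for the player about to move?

10

Use the standard recursion: the mover loses at a terminal position; elsewhere, the mover wins exactly when some move hands the opponent an L position.
n=0: no move → L
n=1: no move → L
n=2: W (go to 0, an L position)
n=3: W (go to 1, an L position)
n=4: L (sole option 2(W) is W)
n=5: W (go to 0, an L position)
n=6: W (go to 4, an L position)
n=7: W (go to 0, an L position)
n=8: W (go to 1, an L position)
n=9: W (go to 4, an L position)
n=10: L (options 8(W), 5(W), 3(W) are all W)
n=11: W (go to 4, an L position)
n=12: W (go to 10, an L position)
n=13: L (options 11(W), 8(W), 6(W) are all W)
n=14: L (options 12(W), 9(W), 7(W) are all W)
n=15: W (go to 13, an L position)
n=16: W (go to 14, an L position)
n=17: W (go to 10, an L position)
n=18: W (go to 13, an L position)
n=19: W (go to 14, an L position)
n=20: W (go to 13, an L position)
n=21: W (go to 14, an L position)
n=22: L (options 20(W), 17(W), 15(W) are all W)
n=23: L (options 21(W), 18(W), 16(W) are all W)
n=24: W (go to 22, an L position)
n=25: W (go to 23, an L position)
n=26: L (options 24(W), 21(W), 19(W) are all W)
n=27: W (go to 22, an L position)
n=28: W (go to 26, an L position)
n=29: W (go to 22, an L position)
n=30: W (go to 23, an L position)
n=31: W (go to 26, an L position)
n=32: L (options 30(W), 27(W), 25(W) are all W)
n=33: W (go to 26, an L position)
L entries with 0 ≤ n ≤ 33: n = 0, 1, 4, 10, 13, 14, 22, 23, 26, 32; that makes 10.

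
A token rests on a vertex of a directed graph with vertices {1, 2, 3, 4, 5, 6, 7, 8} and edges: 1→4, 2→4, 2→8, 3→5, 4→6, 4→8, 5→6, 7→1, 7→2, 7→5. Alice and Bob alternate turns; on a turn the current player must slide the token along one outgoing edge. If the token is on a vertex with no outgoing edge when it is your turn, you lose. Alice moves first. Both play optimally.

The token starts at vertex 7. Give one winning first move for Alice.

Move to 1.

Label each position W (a win for the player to move) or L (a loss). A position with no legal move is L; any other position is W exactly when some move reaches an L, and L when every move reaches a W.
Every edge goes from a vertex to one that appears earlier in the order 8, 6, 4, 5, 1, 2, 7, 3, so processing vertices in that order labels each vertex after all of its successors.
8: no outgoing edge → L
6: no outgoing edge → L
4: →6(L), so W
5: →6(L), so W
1: →4(W) only, which is W, so L
2: →8(L), so W
7: →1(L), so W
3: →5(W) only, which is W, so L
From 7, the L positions reachable in one move are: 1.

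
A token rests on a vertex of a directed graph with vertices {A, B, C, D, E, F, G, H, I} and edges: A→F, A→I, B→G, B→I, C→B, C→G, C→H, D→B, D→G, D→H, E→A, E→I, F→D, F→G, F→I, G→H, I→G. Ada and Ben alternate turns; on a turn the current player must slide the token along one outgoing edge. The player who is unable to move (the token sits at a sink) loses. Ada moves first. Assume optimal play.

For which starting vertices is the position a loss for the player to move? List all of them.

H, I

Build the W/L table. Terminal = L. A non-terminal position is W if it has a move to some L; otherwise it is L.
Every edge goes from a vertex to one that appears earlier in the order H, G, I, B, D, F, C, A, E, so processing vertices in that order labels each vertex after all of its successors.
H: no outgoing edge → L
G: can move to H, which is L ⇒ W
I: the only move is to G(W), a W ⇒ L
B: can move to I, which is L ⇒ W
D: can move to H, which is L ⇒ W
F: can move to I, which is L ⇒ W
C: can move to H, which is L ⇒ W
A: can move to I, which is L ⇒ W
E: can move to I, which is L ⇒ W
Reading off the rows marked L gives the requested list; there are 2 such vertices.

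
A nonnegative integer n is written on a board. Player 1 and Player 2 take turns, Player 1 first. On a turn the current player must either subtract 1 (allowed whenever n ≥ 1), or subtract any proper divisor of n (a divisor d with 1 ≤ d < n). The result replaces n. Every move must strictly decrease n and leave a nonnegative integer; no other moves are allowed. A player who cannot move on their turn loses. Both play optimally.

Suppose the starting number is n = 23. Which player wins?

Player 2 wins.

Compute win/loss labels from the base case upward. A position with no move is L. Any other position is W if it can reach an L in one move, else L.
n=0: no move → L
n=1: W (go to 0, an L position)
n=2: L (sole option 1(W) is W)
n=3: W (go to 2, an L position)
n=4: W (go to 2, an L position)
n=5: L (sole option 4(W) is W)
n=6: W (go to 5, an L position)
n=7: L (sole option 6(W) is W)
n=8: W (go to 7, an L position)
n=9: L (options 6(W), 8(W) are all W)
n=10: W (go to 5, an L position)
n=11: L (sole option 10(W) is W)
n=12: W (go to 9, an L position)
n=13: L (sole option 12(W) is W)
n=14: W (go to 7, an L position)
n=15: L (options 10(W), 12(W), 14(W) are all W)
n=16: W (go to 15, an L position)
n=17: L (sole option 16(W) is W)
n=18: W (go to 9, an L position)
n=19: L (sole option 18(W) is W)
n=20: W (go to 15, an L position)
n=21: L (options 14(W), 18(W), 20(W) are all W)
n=22: W (go to 11, an L position)
n=23: L (sole option 22(W) is W)
The starting position 23 is L: whatever Player 1 does, the opponent receives a W position.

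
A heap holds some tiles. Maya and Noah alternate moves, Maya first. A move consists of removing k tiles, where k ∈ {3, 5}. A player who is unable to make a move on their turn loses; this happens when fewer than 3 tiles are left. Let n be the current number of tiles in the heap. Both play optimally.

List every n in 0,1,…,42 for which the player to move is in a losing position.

Label each position W (a win for the player to move) or L (a loss). A position with no legal move is L; any other position is W exactly when some move reaches an L, and L when every move reaches a W.
n=0: no move → L
n=1: no move → L
n=2: no move → L
n=3: W (go to 0, an L position)
n=4: W (go to 1, an L position)
n=5: W (go to 2, an L position)
n=6: W (go to 1, an L position)
n=7: W (go to 2, an L position)
n=8: L (options 5(W), 3(W) are all W)
n=9: L (options 6(W), 4(W) are all W)
n=10: L (options 7(W), 5(W) are all W)
n=11: W (go to 8, an L position)
n=12: W (go to 9, an L position)
n=13: W (go to 10, an L position)
n=14: W (go to 9, an L position)
n=15: W (go to 10, an L position)
n=16: L (options 13(W), 11(W) are all W)
n=17: L (options 14(W), 12(W) are all W)
n=18: L (options 15(W), 13(W) are all W)
n=19: W (go to 16, an L position)
n=20: W (go to 17, an L position)
n=21: W (go to 18, an L position)
n=22: W (go to 17, an L position)
n=23: W (go to 18, an L position)
n=24: L (options 21(W), 19(W) are all W)
n=25: L (options 22(W), 20(W) are all W)
n=26: L (options 23(W), 21(W) are all W)
n=27: W (go to 24, an L position)
n=28: W (go to 25, an L position)
n=29: W (go to 26, an L position)
n=30: W (go to 25, an L position)
n=31: W (go to 26, an L position)
n=32: L (options 29(W), 27(W) are all W)
n=33: L (options 30(W), 28(W) are all W)
n=34: L (options 31(W), 29(W) are all W)
n=35: W (go to 32, an L position)
n=36: W (go to 33, an L position)
n=37: W (go to 34, an L position)
n=38: W (go to 33, an L position)
n=39: W (go to 34, an L position)
n=40: L (options 37(W), 35(W) are all W)
n=41: L (options 38(W), 36(W) are all W)
n=42: L (options 39(W), 37(W) are all W)
The losing starting values of n are exactly the entries labelled L in this table (18 of them).

0, 1, 2, 8, 9, 10, 16, 17, 18, 24, 25, 26, 32, 33, 34, 40, 41, 42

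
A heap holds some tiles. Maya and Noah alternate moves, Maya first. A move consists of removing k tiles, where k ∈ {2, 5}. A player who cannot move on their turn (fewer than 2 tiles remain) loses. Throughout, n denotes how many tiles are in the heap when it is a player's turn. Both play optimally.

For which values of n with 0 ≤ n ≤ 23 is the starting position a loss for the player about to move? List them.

Classify positions by backward induction: terminal positions (no move available) are L. From any other position, the mover wins iff some move reaches an L.
n=0: no move → L
n=1: no move → L
n=2: →0(L), so W
n=3: →1(L), so W
n=4: →2(W) only, which is W, so L
n=5: →0(L), so W
n=6: →4(L), so W
n=7: →5(W), 2(W) — all W, so L
n=8: →6(W), 3(W) — all W, so L
n=9: →7(L), so W
n=10: →8(L), so W
n=11: →9(W), 6(W) — all W, so L
n=12: →7(L), so W
n=13: →11(L), so W
n=14: →12(W), 9(W) — all W, so L
n=15: →13(W), 10(W) — all W, so L
n=16: →14(L), so W
n=17: →15(L), so W
n=18: →16(W), 13(W) — all W, so L
n=19: →14(L), so W
n=20: →18(L), so W
n=21: →19(W), 16(W) — all W, so L
n=22: →20(W), 17(W) — all W, so L
n=23: →21(L), so W
Reading off the rows marked L gives the requested list; there are 11 such values of n.

0, 1, 4, 7, 8, 11, 14, 15, 18, 21, 22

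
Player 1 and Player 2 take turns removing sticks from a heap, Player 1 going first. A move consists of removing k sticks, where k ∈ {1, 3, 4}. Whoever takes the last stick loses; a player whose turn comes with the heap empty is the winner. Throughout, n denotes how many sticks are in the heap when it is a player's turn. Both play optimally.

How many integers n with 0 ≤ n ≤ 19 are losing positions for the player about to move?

6

Compute win/loss labels from the base case upward. A position with no move is W. Any other position is W if it can reach an L in one move, else L.
n=0: no move; the opponent has just taken the last stick and therefore loses → W
n=1: →0(W) only, which is W, so L
n=2: →1(L), so W
n=3: →2(W), 0(W) — all W, so L
n=4: →3(L), so W
n=5: →1(L), so W
n=6: →3(L), so W
n=7: →3(L), so W
n=8: →7(W), 5(W), 4(W) — all W, so L
n=9: →8(L), so W
n=10: →9(W), 7(W), 6(W) — all W, so L
n=11: →10(L), so W
n=12: →8(L), so W
n=13: →10(L), so W
n=14: →10(L), so W
n=15: →14(W), 12(W), 11(W) — all W, so L
n=16: →15(L), so W
n=17: →16(W), 14(W), 13(W) — all W, so L
n=18: →17(L), so W
n=19: →15(L), so W
L entries with 0 ≤ n ≤ 19: n = 1, 3, 8, 10, 15, 17; that makes 6.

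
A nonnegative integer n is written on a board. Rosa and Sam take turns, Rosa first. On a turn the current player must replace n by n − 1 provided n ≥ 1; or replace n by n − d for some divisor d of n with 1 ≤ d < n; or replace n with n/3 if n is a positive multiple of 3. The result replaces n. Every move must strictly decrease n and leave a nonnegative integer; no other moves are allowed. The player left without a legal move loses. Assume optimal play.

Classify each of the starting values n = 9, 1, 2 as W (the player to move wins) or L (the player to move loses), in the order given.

Build the W/L table. Terminal = L. A non-terminal position is W if it has a move to some L; otherwise it is L.
n=0: no move → L
n=1: W (go to 0, an L position)
n=2: L (sole option 1(W) is W)
n=3: W (go to 2, an L position)
n=4: W (go to 2, an L position)
n=5: L (sole option 4(W) is W)
n=6: W (go to 2, an L position)
n=7: L (sole option 6(W) is W)
n=8: W (go to 7, an L position)
n=9: L (options 3(W), 6(W), 8(W) are all W)

9: L, 1: W, 2: L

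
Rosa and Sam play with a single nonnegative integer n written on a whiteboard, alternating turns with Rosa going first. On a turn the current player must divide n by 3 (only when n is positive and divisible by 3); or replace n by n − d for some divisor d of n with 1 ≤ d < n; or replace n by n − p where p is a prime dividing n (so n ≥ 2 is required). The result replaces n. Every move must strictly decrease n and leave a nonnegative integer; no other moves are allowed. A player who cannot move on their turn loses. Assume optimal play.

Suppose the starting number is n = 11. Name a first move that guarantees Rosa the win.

Move to 0.

Build the W/L table. Terminal = L. A non-terminal position is W if it has a move to some L; otherwise it is L.
n=0: no move → L
n=1: no move → L
n=2: can move to 0, which is L ⇒ W
n=3: can move to 0, which is L ⇒ W
n=4: moves to 2(W), 3(W); every one is W ⇒ L
n=5: can move to 0, which is L ⇒ W
n=6: can move to 4, which is L ⇒ W
n=7: can move to 0, which is L ⇒ W
n=8: can move to 4, which is L ⇒ W
n=9: moves to 3(W), 6(W), 8(W); every one is W ⇒ L
n=10: can move to 9, which is L ⇒ W
n=11: can move to 0, which is L ⇒ W
From 11, the L positions reachable in one move are: 0.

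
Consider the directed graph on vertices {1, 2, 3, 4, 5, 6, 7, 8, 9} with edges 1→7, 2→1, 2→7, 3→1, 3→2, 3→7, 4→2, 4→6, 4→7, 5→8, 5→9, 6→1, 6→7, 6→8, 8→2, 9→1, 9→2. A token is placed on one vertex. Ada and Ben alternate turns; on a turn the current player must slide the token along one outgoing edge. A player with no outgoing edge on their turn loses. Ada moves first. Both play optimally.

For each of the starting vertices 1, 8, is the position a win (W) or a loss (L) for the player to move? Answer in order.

1: W, 8: L

Positions with no move are L. A position that does have a move is losing for the player to move precisely when every available move leads to a winning position for the opponent. Fill in the labels:
Every edge goes from a vertex to one that appears earlier in the order 7, 1, 2, 8, 9, 5, 6, 4, 3, so processing vertices in that order labels each vertex after all of its successors.
7: no outgoing edge → L
1: W (go to 7, an L position)
2: W (go to 7, an L position)
8: L (sole option 2(W) is W)
9: L (options 2(W), 1(W) are all W)
5: W (go to 9, an L position)
6: W (go to 8, an L position)
4: W (go to 7, an L position)
3: W (go to 7, an L position)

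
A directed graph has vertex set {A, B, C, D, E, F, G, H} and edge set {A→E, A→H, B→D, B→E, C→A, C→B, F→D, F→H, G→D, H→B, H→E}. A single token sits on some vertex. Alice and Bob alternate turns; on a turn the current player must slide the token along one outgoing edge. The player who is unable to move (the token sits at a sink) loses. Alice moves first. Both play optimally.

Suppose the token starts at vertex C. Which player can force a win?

Bob wins.

Label each position W (a win for the player to move) or L (a loss). A position with no legal move is L; any other position is W exactly when some move reaches an L, and L when every move reaches a W.
Every edge goes from a vertex to one that appears earlier in the order D, E, B, H, G, A, F, C, so processing vertices in that order labels each vertex after all of its successors.
D: no outgoing edge → L
E: no outgoing edge → L
B: W (go to E, an L position)
H: W (go to E, an L position)
G: W (go to D, an L position)
A: W (go to E, an L position)
F: W (go to D, an L position)
C: L (options A(W), B(W) are all W)
Every move from C reaches a W position, so the mover loses.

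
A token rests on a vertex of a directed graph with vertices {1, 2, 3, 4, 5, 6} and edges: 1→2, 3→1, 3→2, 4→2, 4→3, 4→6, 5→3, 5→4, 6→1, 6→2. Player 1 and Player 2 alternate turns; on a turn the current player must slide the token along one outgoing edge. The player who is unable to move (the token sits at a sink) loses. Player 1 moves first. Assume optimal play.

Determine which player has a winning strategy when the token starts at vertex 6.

Player 1 wins.

Label each position W (a win for the player to move) or L (a loss). A position with no legal move is L; any other position is W exactly when some move reaches an L, and L when every move reaches a W.
Every edge goes from a vertex to one that appears earlier in the order 2, 1, 6, 3, 4, 5, so processing vertices in that order labels each vertex after all of its successors.
2: no outgoing edge → L
1: can move to 2, which is L ⇒ W
6: can move to 2, which is L ⇒ W
3: can move to 2, which is L ⇒ W
4: can move to 2, which is L ⇒ W
5: moves to 4(W), 3(W); every one is W ⇒ L
From 6 Player 1 can move to 2, reaching an L position.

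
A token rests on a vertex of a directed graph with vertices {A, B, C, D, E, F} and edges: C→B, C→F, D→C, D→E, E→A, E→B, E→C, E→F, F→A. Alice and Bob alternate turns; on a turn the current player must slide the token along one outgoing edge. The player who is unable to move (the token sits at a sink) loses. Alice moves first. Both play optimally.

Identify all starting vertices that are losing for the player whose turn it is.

Classify positions by backward induction: terminal positions (no move available) are L. From any other position, the mover wins iff some move reaches an L.
Every edge goes from a vertex to one that appears earlier in the order B, A, F, C, E, D, so processing vertices in that order labels each vertex after all of its successors.
B: no outgoing edge → L
A: no outgoing edge → L
F: →A(L), so W
C: →B(L), so W
E: →A(L), so W
D: →E(W), C(W) — all W, so L
Reading off the rows marked L gives the requested list; there are 3 such vertices.

A, B, D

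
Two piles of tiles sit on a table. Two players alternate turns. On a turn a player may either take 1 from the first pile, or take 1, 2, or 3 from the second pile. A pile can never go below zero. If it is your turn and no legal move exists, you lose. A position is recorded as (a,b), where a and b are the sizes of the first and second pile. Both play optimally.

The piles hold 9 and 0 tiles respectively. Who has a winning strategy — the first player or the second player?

The first player wins.

Compute win/loss labels from the base case upward. A position with no move is L. Any other position is W if it can reach an L in one move, else L.
No move ever increases a pile, so every position that can arise here has a ≤ 9 and b ≤ 0; it is enough to label the cells with 0 ≤ a ≤ 9 and 0 ≤ b ≤ 0.
Every move lowers a or b (never raises either), so fill the grid row by row in increasing a, and left to right within a row: each cell's successors are then already labelled.
      b=0
a=0:    L
a=1:    W
a=2:    L
a=3:    W
a=4:    L
a=5:    W
a=6:    L
a=7:    W
a=8:    L
a=9:    W
Cells with no legal move (terminal, hence L): (0,0).
The remaining L cells, each justified by listing all of its moves:
(2,0): the only move is to (1,0)(W), a W ⇒ L
(4,0): the only move is to (3,0)(W), a W ⇒ L
(6,0): the only move is to (5,0)(W), a W ⇒ L
(8,0): the only move is to (7,0)(W), a W ⇒ L
Every other cell has at least one move into one of the L cells above, so it is W.
The starting position (9,0) is W: the player to move should move to (8,0), handing over an L position.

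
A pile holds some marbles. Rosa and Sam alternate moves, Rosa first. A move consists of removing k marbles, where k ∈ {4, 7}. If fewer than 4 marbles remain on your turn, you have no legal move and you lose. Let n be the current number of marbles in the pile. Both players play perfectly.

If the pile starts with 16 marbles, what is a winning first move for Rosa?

Remove 4, leaving 12.

Use the standard recursion: the mover loses at a terminal position; elsewhere, the mover wins exactly when some move hands the opponent an L position.
n=0: no move → L
n=1: no move → L
n=2: no move → L
n=3: no move → L
n=4: reaches L-position 0 → W
n=5: reaches L-position 1 → W
n=6: reaches L-position 2 → W
n=7: reaches L-position 3 → W
n=8: reaches L-position 1 → W
n=9: reaches L-position 2 → W
n=10: reaches L-position 3 → W
n=11: only reaches 7(W), 4(W), all W → L
n=12: only reaches 8(W), 5(W), all W → L
n=13: only reaches 9(W), 6(W), all W → L
n=14: only reaches 10(W), 7(W), all W → L
n=15: reaches L-position 11 → W
n=16: reaches L-position 12 → W
From 16, the L positions reachable in one move are: 12.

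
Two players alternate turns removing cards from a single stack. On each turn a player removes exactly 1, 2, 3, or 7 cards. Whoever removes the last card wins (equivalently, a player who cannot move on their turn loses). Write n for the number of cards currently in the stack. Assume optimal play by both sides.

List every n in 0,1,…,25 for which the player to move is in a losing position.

Positions with no move are L. A position that does have a move is losing for the player to move precisely when every available move leads to a winning position for the opponent. Fill in the labels:
n=0: no move → L
n=1: W (go to 0, an L position)
n=2: W (go to 0, an L position)
n=3: W (go to 0, an L position)
n=4: L (options 3(W), 2(W), 1(W) are all W)
n=5: W (go to 4, an L position)
n=6: W (go to 4, an L position)
n=7: W (go to 4, an L position)
n=8: L (options 7(W), 6(W), 5(W), 1(W) are all W)
n=9: W (go to 8, an L position)
n=10: W (go to 8, an L position)
n=11: W (go to 8, an L position)
n=12: L (options 11(W), 10(W), 9(W), 5(W) are all W)
n=13: W (go to 12, an L position)
n=14: W (go to 12, an L position)
n=15: W (go to 12, an L position)
n=16: L (options 15(W), 14(W), 13(W), 9(W) are all W)
n=17: W (go to 16, an L position)
n=18: W (go to 16, an L position)
n=19: W (go to 16, an L position)
n=20: L (options 19(W), 18(W), 17(W), 13(W) are all W)
n=21: W (go to 20, an L position)
n=22: W (go to 20, an L position)
n=23: W (go to 20, an L position)
n=24: L (options 23(W), 22(W), 21(W), 17(W) are all W)
n=25: W (go to 24, an L position)
Reading off the rows marked L gives the requested list; there are 7 such values of n.

0, 4, 8, 12, 16, 20, 24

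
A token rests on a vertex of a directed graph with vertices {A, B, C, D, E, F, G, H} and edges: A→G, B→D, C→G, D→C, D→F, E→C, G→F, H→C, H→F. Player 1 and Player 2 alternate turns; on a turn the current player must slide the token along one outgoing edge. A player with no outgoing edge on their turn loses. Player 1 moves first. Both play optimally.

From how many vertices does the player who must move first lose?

Classify positions by backward induction: terminal positions (no move available) are L. From any other position, the mover wins iff some move reaches an L.
Every edge goes from a vertex to one that appears earlier in the order F, G, C, D, H, B, A, E, so processing vertices in that order labels each vertex after all of its successors.
F: no outgoing edge → L
G: W (go to F, an L position)
C: L (sole option G(W) is W)
D: W (go to C, an L position)
H: W (go to C, an L position)
B: L (sole option D(W) is W)
A: L (sole option G(W) is W)
E: W (go to C, an L position)
The L vertices are A, B, C, F; that is 4 in all.

4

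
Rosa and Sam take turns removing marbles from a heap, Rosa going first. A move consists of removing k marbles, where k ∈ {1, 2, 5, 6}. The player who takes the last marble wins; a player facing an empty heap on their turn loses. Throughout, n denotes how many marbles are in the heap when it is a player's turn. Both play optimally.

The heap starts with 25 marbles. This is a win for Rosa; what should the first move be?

Build the W/L table. Terminal = L. A non-terminal position is W if it has a move to some L; otherwise it is L.
n=0: no move → L
n=1: W (go to 0, an L position)
n=2: W (go to 0, an L position)
n=3: L (options 2(W), 1(W) are all W)
n=4: W (go to 3, an L position)
n=5: W (go to 3, an L position)
n=6: W (go to 0, an L position)
n=7: L (options 6(W), 5(W), 2(W), 1(W) are all W)
n=8: W (go to 7, an L position)
n=9: W (go to 7, an L position)
n=10: L (options 9(W), 8(W), 5(W), 4(W) are all W)
n=11: W (go to 10, an L position)
n=12: W (go to 10, an L position)
n=13: W (go to 7, an L position)
n=14: L (options 13(W), 12(W), 9(W), 8(W) are all W)
n=15: W (go to 14, an L position)
n=16: W (go to 14, an L position)
n=17: L (options 16(W), 15(W), 12(W), 11(W) are all W)
n=18: W (go to 17, an L position)
n=19: W (go to 17, an L position)
n=20: W (go to 14, an L position)
n=21: L (options 20(W), 19(W), 16(W), 15(W) are all W)
n=22: W (go to 21, an L position)
n=23: W (go to 21, an L position)
n=24: L (options 23(W), 22(W), 19(W), 18(W) are all W)
n=25: W (go to 24, an L position)
From 25, the L positions reachable in one move are: 24.

Remove 1, leaving 24.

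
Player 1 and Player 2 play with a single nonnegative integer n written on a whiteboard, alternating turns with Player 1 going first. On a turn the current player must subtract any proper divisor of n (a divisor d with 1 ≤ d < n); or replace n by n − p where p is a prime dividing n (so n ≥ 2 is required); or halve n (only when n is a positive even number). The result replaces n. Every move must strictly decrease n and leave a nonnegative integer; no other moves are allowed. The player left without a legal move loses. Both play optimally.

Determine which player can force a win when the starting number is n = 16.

Player 1 wins.

Classify positions by backward induction: terminal positions (no move available) are L. From any other position, the mover wins iff some move reaches an L.
n=0: no move → L
n=1: no move → L
n=2: W (go to 0, an L position)
n=3: W (go to 0, an L position)
n=4: L (options 2(W), 3(W) are all W)
n=5: W (go to 0, an L position)
n=6: W (go to 4, an L position)
n=7: W (go to 0, an L position)
n=8: W (go to 4, an L position)
n=9: L (options 6(W), 8(W) are all W)
n=10: W (go to 9, an L position)
n=11: W (go to 0, an L position)
n=12: W (go to 9, an L position)
n=13: W (go to 0, an L position)
n=14: L (options 7(W), 12(W), 13(W) are all W)
n=15: W (go to 14, an L position)
n=16: W (go to 14, an L position)
From 16 Player 1 can move to 14, reaching an L position.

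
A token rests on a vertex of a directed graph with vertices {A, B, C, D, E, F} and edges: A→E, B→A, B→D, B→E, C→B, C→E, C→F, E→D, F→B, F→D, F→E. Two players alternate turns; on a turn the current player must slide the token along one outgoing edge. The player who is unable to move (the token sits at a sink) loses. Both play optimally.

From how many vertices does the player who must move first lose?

3

Use the standard recursion: the mover loses at a terminal position; elsewhere, the mover wins exactly when some move hands the opponent an L position.
Every edge goes from a vertex to one that appears earlier in the order D, E, A, B, F, C, so processing vertices in that order labels each vertex after all of its successors.
D: no outgoing edge → L
E: can move to D, which is L ⇒ W
A: the only move is to E(W), a W ⇒ L
B: can move to A, which is L ⇒ W
F: can move to D, which is L ⇒ W
C: moves to F(W), B(W), E(W); every one is W ⇒ L
The L vertices are A, C, D; that is 3 in all.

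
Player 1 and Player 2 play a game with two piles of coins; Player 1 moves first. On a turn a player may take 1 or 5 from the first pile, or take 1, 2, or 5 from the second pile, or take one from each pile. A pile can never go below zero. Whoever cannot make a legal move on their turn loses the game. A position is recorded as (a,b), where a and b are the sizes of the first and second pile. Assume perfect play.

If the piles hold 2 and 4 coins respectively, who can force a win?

Classify positions by backward induction: terminal positions (no move available) are L. From any other position, the mover wins iff some move reaches an L.
No move ever increases a pile, so every position that can arise here has a ≤ 2 and b ≤ 4; it is enough to label the cells with 0 ≤ a ≤ 2 and 0 ≤ b ≤ 4.
Every move lowers a or b (never raises either), so fill the grid row by row in increasing a, and left to right within a row: each cell's successors are then already labelled.
      b=0  b=1  b=2  b=3  b=4
a=0:    L    W    W    L    W
a=1:    W    W    L    W    W
a=2:    L    W    W    W    L
Cells with no legal move (terminal, hence L): (0,0).
The remaining L cells, each justified by listing all of its moves:
(0,3): →(0,2)(W), (0,1)(W) — all W, so L
(1,2): →(0,2)(W), (1,1)(W), (1,0)(W), (0,1)(W) — all W, so L
(2,0): →(1,0)(W) only, which is W, so L
(2,4): →(1,4)(W), (2,3)(W), (2,2)(W), (1,3)(W) — all W, so L
Every other cell has at least one move into one of the L cells above, so it is W.
The starting position (2,4) is L: whatever Player 1 does, the opponent receives a W position.

Player 2 wins.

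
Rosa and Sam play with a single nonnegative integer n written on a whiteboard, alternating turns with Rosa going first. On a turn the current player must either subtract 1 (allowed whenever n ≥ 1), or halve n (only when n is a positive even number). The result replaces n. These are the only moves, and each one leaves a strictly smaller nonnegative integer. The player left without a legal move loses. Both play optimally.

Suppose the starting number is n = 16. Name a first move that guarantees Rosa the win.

Work bottom-up. With no move the player to move loses. Otherwise the position is W if at least one move leads to an L position for the opponent, and L if every move leads to a W.
n=0: no move → L
n=1: →0(L), so W
n=2: →1(W) only, which is W, so L
n=3: →2(L), so W
n=4: →2(L), so W
n=5: →4(W) only, which is W, so L
n=6: →5(L), so W
n=7: →6(W) only, which is W, so L
n=8: →7(L), so W
n=9: →8(W) only, which is W, so L
n=10: →5(L), so W
n=11: →10(W) only, which is W, so L
n=12: →11(L), so W
n=13: →12(W) only, which is W, so L
n=14: →7(L), so W
n=15: →14(W) only, which is W, so L
n=16: →15(L), so W
From 16, the L positions reachable in one move are: 15.

Move to 15.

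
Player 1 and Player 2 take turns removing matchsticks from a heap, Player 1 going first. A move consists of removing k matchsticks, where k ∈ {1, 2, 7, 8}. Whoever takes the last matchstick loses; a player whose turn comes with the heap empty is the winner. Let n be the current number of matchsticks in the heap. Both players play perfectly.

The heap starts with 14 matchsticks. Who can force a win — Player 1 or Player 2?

Player 1 wins.

Work bottom-up. With no move the player to move wins. Otherwise the position is W if at least one move leads to an L position for the opponent, and L if every move leads to a W.
n=0: no move; the opponent has just taken the last matchstick and therefore loses → W
n=1: →0(W) only, which is W, so L
n=2: →1(L), so W
n=3: →1(L), so W
n=4: →3(W), 2(W) — all W, so L
n=5: →4(L), so W
n=6: →4(L), so W
n=7: →6(W), 5(W), 0(W) — all W, so L
n=8: →7(L), so W
n=9: →7(L), so W
n=10: →9(W), 8(W), 3(W), 2(W) — all W, so L
n=11: →10(L), so W
n=12: →10(L), so W
n=13: →12(W), 11(W), 6(W), 5(W) — all W, so L
n=14: →13(L), so W
The starting position 14 is W: Player 1 should remove 1, leaving 13, handing over an L position.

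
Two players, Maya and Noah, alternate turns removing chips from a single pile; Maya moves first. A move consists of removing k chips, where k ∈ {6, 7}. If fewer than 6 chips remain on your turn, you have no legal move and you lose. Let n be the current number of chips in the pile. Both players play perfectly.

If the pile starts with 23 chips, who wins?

Positions with no move are L. A position that does have a move is losing for the player to move precisely when every available move leads to a winning position for the opponent. Fill in the labels:
n=0: no move → L
n=1: no move → L
n=2: no move → L
n=3: no move → L
n=4: no move → L
n=5: no move → L
n=6: W (go to 0, an L position)
n=7: W (go to 1, an L position)
n=8: W (go to 2, an L position)
n=9: W (go to 3, an L position)
n=10: W (go to 4, an L position)
n=11: W (go to 5, an L position)
n=12: W (go to 5, an L position)
n=13: L (options 7(W), 6(W) are all W)
n=14: L (options 8(W), 7(W) are all W)
n=15: L (options 9(W), 8(W) are all W)
n=16: L (options 10(W), 9(W) are all W)
n=17: L (options 11(W), 10(W) are all W)
n=18: L (options 12(W), 11(W) are all W)
n=19: W (go to 13, an L position)
n=20: W (go to 14, an L position)
n=21: W (go to 15, an L position)
n=22: W (go to 16, an L position)
n=23: W (go to 17, an L position)
The starting position 23 is W: Maya should remove 6, leaving 17, handing over an L position.

Maya wins.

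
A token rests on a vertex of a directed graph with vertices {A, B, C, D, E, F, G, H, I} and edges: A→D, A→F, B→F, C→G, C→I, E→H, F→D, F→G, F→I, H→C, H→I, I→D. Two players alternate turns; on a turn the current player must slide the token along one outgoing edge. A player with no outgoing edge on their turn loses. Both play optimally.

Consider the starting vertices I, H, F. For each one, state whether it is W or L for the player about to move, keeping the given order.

Label each position W (a win for the player to move) or L (a loss). A position with no legal move is L; any other position is W exactly when some move reaches an L, and L when every move reaches a W.
Every edge goes from a vertex to one that appears earlier in the order G, D, I, C, F, H, B, A, E, so processing vertices in that order labels each vertex after all of its successors.
G: no outgoing edge → L
D: no outgoing edge → L
I: W (go to D, an L position)
C: W (go to G, an L position)
F: W (go to D, an L position)
H: L (options C(W), I(W) are all W)
B: L (sole option F(W) is W)
A: W (go to D, an L position)
E: W (go to H, an L position)

I: W, H: L, F: W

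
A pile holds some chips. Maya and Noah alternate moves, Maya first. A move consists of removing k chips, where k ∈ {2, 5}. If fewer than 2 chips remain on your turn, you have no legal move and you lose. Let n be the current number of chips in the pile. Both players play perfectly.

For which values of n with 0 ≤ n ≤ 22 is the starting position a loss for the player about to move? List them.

0, 1, 4, 7, 8, 11, 14, 15, 18, 21, 22

Work bottom-up. With no move the player to move loses. Otherwise the position is W if at least one move leads to an L position for the opponent, and L if every move leads to a W.
n=0: no move → L
n=1: no move → L
n=2: can move to 0, which is L ⇒ W
n=3: can move to 1, which is L ⇒ W
n=4: the only move is to 2(W), a W ⇒ L
n=5: can move to 0, which is L ⇒ W
n=6: can move to 4, which is L ⇒ W
n=7: moves to 5(W), 2(W); every one is W ⇒ L
n=8: moves to 6(W), 3(W); every one is W ⇒ L
n=9: can move to 7, which is L ⇒ W
n=10: can move to 8, which is L ⇒ W
n=11: moves to 9(W), 6(W); every one is W ⇒ L
n=12: can move to 7, which is L ⇒ W
n=13: can move to 11, which is L ⇒ W
n=14: moves to 12(W), 9(W); every one is W ⇒ L
n=15: moves to 13(W), 10(W); every one is W ⇒ L
n=16: can move to 14, which is L ⇒ W
n=17: can move to 15, which is L ⇒ W
n=18: moves to 16(W), 13(W); every one is W ⇒ L
n=19: can move to 14, which is L ⇒ W
n=20: can move to 18, which is L ⇒ W
n=21: moves to 19(W), 16(W); every one is W ⇒ L
n=22: moves to 20(W), 17(W); every one is W ⇒ L
The losing starting values of n are exactly the entries labelled L in this table (11 of them).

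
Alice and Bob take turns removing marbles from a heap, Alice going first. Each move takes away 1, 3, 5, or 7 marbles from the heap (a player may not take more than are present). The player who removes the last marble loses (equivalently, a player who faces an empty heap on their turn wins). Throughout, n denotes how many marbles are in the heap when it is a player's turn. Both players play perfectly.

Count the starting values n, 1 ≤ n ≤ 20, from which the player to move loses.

Classify positions by backward induction: terminal positions (no move available) are W. From any other position, the mover wins iff some move reaches an L.
n=0: no move; the opponent has just taken the last marble and therefore loses → W
n=1: L (sole option 0(W) is W)
n=2: W (go to 1, an L position)
n=3: L (options 2(W), 0(W) are all W)
n=4: W (go to 3, an L position)
n=5: L (options 4(W), 2(W), 0(W) are all W)
n=6: W (go to 5, an L position)
n=7: L (options 6(W), 4(W), 2(W), 0(W) are all W)
n=8: W (go to 7, an L position)
n=9: L (options 8(W), 6(W), 4(W), 2(W) are all W)
n=10: W (go to 9, an L position)
n=11: L (options 10(W), 8(W), 6(W), 4(W) are all W)
n=12: W (go to 11, an L position)
n=13: L (options 12(W), 10(W), 8(W), 6(W) are all W)
n=14: W (go to 13, an L position)
n=15: L (options 14(W), 12(W), 10(W), 8(W) are all W)
n=16: W (go to 15, an L position)
n=17: L (options 16(W), 14(W), 12(W), 10(W) are all W)
n=18: W (go to 17, an L position)
n=19: L (options 18(W), 16(W), 14(W), 12(W) are all W)
n=20: W (go to 19, an L position)
L entries with 1 ≤ n ≤ 20 (the range starts at n=1): n = 1, 3, 5, 7, 9, 11, 13, 15, 17, 19; that makes 10.

10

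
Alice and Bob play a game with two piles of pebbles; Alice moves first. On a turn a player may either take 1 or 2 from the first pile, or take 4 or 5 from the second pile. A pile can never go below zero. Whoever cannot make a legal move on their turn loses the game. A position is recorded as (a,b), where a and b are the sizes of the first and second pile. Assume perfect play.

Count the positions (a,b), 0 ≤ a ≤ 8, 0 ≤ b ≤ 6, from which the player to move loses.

Compute win/loss labels from the base case upward. A position with no move is L. Any other position is W if it can reach an L in one move, else L.
Every move lowers a or b (never raises either), so fill the grid row by row in increasing a, and left to right within a row: each cell's successors are then already labelled.
      b=0  b=1  b=2  b=3  b=4  b=5  b=6
a=0:    L    L    L    L    W    W    W
a=1:    W    W    W    W    L    L    L
a=2:    W    W    W    W    W    W    W
a=3:    L    L    L    L    W    W    W
a=4:    W    W    W    W    L    L    L
a=5:    W    W    W    W    W    W    W
a=6:    L    L    L    L    W    W    W
a=7:    W    W    W    W    L    L    L
a=8:    W    W    W    W    W    W    W
Cells with no legal move (terminal, hence L): (0,0), (0,1), (0,2), (0,3).
The remaining L cells, each justified by listing all of its moves:
(1,4): L (options (0,4)(W), (1,0)(W) are all W)
(1,5): L (options (0,5)(W), (1,1)(W), (1,0)(W) are all W)
(1,6): L (options (0,6)(W), (1,2)(W), (1,1)(W) are all W)
(3,0): L (options (2,0)(W), (1,0)(W) are all W)
(3,1): L (options (2,1)(W), (1,1)(W) are all W)
(3,2): L (options (2,2)(W), (1,2)(W) are all W)
(3,3): L (options (2,3)(W), (1,3)(W) are all W)
(4,4): L (options (3,4)(W), (2,4)(W), (4,0)(W) are all W)
(4,5): L (options (3,5)(W), (2,5)(W), (4,1)(W), (4,0)(W) are all W)
(4,6): L (options (3,6)(W), (2,6)(W), (4,2)(W), (4,1)(W) are all W)
(6,0): L (options (5,0)(W), (4,0)(W) are all W)
(6,1): L (options (5,1)(W), (4,1)(W) are all W)
(6,2): L (options (5,2)(W), (4,2)(W) are all W)
(6,3): L (options (5,3)(W), (4,3)(W) are all W)
(7,4): L (options (6,4)(W), (5,4)(W), (7,0)(W) are all W)
(7,5): L (options (6,5)(W), (5,5)(W), (7,1)(W), (7,0)(W) are all W)
(7,6): L (options (6,6)(W), (5,6)(W), (7,2)(W), (7,1)(W) are all W)
Every other cell has at least one move into one of the L cells above, so it is W.
L cells per row: a=0: 4, a=1: 3, a=2: 0, a=3: 4, a=4: 3, a=5: 0, a=6: 4, a=7: 3, a=8: 0; total 21.

21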